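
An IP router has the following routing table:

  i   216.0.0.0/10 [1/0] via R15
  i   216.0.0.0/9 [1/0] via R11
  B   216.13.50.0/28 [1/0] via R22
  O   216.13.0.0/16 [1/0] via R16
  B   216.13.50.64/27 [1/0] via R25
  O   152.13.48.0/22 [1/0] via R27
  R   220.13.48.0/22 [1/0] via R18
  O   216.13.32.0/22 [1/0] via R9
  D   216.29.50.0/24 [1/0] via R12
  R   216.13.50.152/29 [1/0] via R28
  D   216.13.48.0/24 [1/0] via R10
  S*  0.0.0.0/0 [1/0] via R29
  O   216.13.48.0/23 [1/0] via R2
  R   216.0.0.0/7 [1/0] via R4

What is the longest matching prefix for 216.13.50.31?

216.13.0.0/16

Entries matching 216.13.50.31:
  0.0.0.0/0 (default, matches everything)
  216.0.0.0/7 (216.0.0.0 - 217.255.255.255)
  216.0.0.0/9 (216.0.0.0 - 216.127.255.255)
  216.0.0.0/10 (216.0.0.0 - 216.63.255.255)
  216.13.0.0/16 (216.13.0.0 - 216.13.255.255)
Most specific is 216.13.0.0/16.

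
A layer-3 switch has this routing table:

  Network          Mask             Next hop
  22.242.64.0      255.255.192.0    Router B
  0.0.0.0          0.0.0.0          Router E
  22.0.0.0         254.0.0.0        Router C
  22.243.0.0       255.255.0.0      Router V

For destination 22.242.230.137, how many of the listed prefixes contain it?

2

Prefixes containing 22.242.230.137:
  0.0.0.0/0 (default, matches everything)
  22.0.0.0/7 (22.0.0.0 - 23.255.255.255)
Total matching entries: 2.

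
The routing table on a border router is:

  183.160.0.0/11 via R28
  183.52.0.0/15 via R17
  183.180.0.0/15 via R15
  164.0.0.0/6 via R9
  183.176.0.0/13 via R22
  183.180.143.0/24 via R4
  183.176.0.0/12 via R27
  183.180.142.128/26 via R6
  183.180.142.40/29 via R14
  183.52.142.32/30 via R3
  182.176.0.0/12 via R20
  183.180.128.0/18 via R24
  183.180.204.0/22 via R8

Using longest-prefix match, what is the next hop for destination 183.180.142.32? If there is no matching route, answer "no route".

Routes whose prefix contains 183.180.142.32:
  183.160.0.0/11 (183.160.0.0 - 183.191.255.255) -> R28
  183.176.0.0/12 (183.176.0.0 - 183.191.255.255) -> R27
  183.176.0.0/13 (183.176.0.0 - 183.183.255.255) -> R22
  183.180.0.0/15 (183.180.0.0 - 183.181.255.255) -> R15
  183.180.128.0/18 (183.180.128.0 - 183.180.191.255) -> R24
More-specific entries that do NOT match:
  183.52.142.32/30 (183.52.142.32 - 183.52.142.35) does not contain 183.180.142.32
  183.180.142.40/29 (183.180.142.40 - 183.180.142.47) does not contain 183.180.142.32
  183.180.142.128/26 (183.180.142.128 - 183.180.142.191) does not contain 183.180.142.32
  183.180.143.0/24 (183.180.143.0 - 183.180.143.255) does not contain 183.180.142.32
  183.180.204.0/22 (183.180.204.0 - 183.180.207.255) does not contain 183.180.142.32
Longest matching prefix is /18 -> next hop R24.

R24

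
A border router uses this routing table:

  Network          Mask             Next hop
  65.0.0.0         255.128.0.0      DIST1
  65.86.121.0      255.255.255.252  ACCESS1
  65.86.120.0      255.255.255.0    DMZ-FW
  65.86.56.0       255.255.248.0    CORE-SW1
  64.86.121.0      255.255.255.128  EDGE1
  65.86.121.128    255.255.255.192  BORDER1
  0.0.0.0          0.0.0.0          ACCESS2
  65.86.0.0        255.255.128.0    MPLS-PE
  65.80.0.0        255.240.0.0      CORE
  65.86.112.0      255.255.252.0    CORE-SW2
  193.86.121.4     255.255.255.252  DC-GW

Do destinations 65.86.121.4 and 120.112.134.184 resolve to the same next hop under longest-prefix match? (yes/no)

65.86.121.4: longest match 65.86.0.0/17 -> MPLS-PE
120.112.134.184: longest match 0.0.0.0/0 -> ACCESS2

no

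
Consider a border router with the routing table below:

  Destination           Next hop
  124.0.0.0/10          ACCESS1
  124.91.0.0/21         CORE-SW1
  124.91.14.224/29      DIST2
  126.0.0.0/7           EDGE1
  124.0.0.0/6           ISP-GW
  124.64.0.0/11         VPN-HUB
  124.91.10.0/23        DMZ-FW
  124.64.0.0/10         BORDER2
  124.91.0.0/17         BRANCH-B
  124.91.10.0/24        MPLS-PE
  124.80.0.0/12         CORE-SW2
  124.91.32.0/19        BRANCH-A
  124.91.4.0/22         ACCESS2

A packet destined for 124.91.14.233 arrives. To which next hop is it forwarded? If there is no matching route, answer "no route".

Routes whose prefix contains 124.91.14.233:
  124.0.0.0/6 (124.0.0.0 - 127.255.255.255) -> ISP-GW
  124.64.0.0/10 (124.64.0.0 - 124.127.255.255) -> BORDER2
  124.64.0.0/11 (124.64.0.0 - 124.95.255.255) -> VPN-HUB
  124.80.0.0/12 (124.80.0.0 - 124.95.255.255) -> CORE-SW2
  124.91.0.0/17 (124.91.0.0 - 124.91.127.255) -> BRANCH-B
More-specific entries that do NOT match:
  124.91.14.224/29 (124.91.14.224 - 124.91.14.231) does not contain 124.91.14.233
  124.91.10.0/24 (124.91.10.0 - 124.91.10.255) does not contain 124.91.14.233
  124.91.10.0/23 (124.91.10.0 - 124.91.11.255) does not contain 124.91.14.233
  124.91.4.0/22 (124.91.4.0 - 124.91.7.255) does not contain 124.91.14.233
  124.91.0.0/21 (124.91.0.0 - 124.91.7.255) does not contain 124.91.14.233
  124.91.32.0/19 (124.91.32.0 - 124.91.63.255) does not contain 124.91.14.233
Longest matching prefix is /17 -> next hop BRANCH-B.

BRANCH-B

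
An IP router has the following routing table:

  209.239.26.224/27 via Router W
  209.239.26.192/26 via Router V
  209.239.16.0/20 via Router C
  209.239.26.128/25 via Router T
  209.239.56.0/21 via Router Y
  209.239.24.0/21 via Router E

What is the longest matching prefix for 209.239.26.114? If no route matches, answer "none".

209.239.24.0/21

Entries matching 209.239.26.114:
  209.239.16.0/20 (209.239.16.0 - 209.239.31.255)
  209.239.24.0/21 (209.239.24.0 - 209.239.31.255)
Most specific is 209.239.24.0/21.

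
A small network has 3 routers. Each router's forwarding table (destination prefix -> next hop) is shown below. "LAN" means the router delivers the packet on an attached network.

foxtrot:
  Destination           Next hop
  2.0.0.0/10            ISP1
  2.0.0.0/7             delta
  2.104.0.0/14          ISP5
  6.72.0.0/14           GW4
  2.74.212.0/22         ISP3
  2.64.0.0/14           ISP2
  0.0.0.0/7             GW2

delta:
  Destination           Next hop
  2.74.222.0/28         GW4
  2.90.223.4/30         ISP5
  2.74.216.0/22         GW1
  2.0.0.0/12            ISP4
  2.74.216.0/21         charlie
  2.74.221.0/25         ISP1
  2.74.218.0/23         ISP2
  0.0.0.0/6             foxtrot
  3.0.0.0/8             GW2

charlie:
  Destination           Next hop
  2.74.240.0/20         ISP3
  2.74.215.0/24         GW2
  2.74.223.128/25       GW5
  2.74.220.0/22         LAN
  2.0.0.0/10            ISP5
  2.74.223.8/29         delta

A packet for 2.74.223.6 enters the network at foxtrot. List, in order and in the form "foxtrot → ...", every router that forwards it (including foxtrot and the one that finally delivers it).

foxtrot → delta → charlie

At foxtrot: longest match for 2.74.223.6 is 2.0.0.0/7 -> delta
At delta: longest match for 2.74.223.6 is 2.74.216.0/21 -> charlie
At charlie: longest match for 2.74.223.6 is 2.74.220.0/22 -> LAN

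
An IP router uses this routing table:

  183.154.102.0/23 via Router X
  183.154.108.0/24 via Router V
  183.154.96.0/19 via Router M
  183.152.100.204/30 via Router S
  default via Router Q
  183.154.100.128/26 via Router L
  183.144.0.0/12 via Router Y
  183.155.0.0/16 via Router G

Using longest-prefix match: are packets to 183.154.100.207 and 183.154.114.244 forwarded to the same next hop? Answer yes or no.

183.154.100.207: longest match 183.154.96.0/19 -> Router M
183.154.114.244: longest match 183.154.96.0/19 -> Router M

yes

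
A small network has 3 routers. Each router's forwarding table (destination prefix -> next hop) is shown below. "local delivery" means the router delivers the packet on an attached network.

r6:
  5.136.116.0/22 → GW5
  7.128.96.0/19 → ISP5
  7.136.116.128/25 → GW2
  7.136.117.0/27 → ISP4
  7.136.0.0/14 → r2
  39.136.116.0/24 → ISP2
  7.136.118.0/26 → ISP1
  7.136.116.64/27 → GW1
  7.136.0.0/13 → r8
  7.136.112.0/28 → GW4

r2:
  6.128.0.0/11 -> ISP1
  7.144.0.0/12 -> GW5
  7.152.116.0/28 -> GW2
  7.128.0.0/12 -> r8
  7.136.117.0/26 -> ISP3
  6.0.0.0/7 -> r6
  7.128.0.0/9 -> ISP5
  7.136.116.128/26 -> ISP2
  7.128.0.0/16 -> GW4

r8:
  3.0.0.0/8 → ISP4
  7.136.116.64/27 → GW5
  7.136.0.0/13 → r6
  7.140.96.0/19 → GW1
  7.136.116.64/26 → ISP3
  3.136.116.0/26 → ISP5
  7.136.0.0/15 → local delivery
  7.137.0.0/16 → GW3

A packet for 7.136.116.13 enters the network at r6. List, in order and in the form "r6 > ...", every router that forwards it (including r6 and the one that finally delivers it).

r6 > r2 > r8

At r6: longest match for 7.136.116.13 is 7.136.0.0/14 -> r2
At r2: longest match for 7.136.116.13 is 7.128.0.0/12 -> r8
At r8: longest match for 7.136.116.13 is 7.136.0.0/15 -> local delivery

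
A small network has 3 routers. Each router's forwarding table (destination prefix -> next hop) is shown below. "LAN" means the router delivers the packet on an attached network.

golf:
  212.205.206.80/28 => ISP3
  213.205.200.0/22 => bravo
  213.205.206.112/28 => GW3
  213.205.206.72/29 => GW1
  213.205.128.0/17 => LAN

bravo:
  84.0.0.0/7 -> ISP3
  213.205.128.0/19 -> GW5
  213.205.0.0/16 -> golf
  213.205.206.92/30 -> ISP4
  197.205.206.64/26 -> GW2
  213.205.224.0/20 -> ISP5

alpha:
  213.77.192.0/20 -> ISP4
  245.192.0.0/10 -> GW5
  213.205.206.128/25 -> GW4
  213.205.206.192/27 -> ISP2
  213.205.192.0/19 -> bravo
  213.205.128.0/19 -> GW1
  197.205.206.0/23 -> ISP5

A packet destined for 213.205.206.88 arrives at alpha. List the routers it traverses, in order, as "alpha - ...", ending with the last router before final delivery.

At alpha: longest match for 213.205.206.88 is 213.205.192.0/19 -> bravo
At bravo: longest match for 213.205.206.88 is 213.205.0.0/16 -> golf
At golf: longest match for 213.205.206.88 is 213.205.128.0/17 -> LAN

alpha - bravo - golf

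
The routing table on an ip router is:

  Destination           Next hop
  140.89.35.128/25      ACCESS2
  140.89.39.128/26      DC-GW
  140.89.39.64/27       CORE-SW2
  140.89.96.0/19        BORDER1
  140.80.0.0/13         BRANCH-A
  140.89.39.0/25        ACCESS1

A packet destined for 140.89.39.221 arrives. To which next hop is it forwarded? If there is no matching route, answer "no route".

no route

No entry's prefix contains 140.89.39.221; there is no default route.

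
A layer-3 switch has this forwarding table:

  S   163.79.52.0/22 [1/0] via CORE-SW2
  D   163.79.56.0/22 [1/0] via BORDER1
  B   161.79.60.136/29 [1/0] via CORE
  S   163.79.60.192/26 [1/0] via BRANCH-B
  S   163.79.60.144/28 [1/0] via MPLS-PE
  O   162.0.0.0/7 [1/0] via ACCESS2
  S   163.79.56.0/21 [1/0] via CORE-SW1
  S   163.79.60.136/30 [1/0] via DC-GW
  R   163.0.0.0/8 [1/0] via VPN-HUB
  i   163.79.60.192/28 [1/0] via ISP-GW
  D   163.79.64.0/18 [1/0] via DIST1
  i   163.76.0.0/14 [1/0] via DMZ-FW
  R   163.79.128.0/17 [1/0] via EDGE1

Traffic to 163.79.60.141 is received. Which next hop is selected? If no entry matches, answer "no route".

CORE-SW1

Routes whose prefix contains 163.79.60.141:
  162.0.0.0/7 (162.0.0.0 - 163.255.255.255) -> ACCESS2
  163.0.0.0/8 (163.0.0.0 - 163.255.255.255) -> VPN-HUB
  163.76.0.0/14 (163.76.0.0 - 163.79.255.255) -> DMZ-FW
  163.79.56.0/21 (163.79.56.0 - 163.79.63.255) -> CORE-SW1
More-specific entries that do NOT match:
  163.79.60.136/30 (163.79.60.136 - 163.79.60.139) does not contain 163.79.60.141
  161.79.60.136/29 (161.79.60.136 - 161.79.60.143) does not contain 163.79.60.141
  163.79.60.144/28 (163.79.60.144 - 163.79.60.159) does not contain 163.79.60.141
  163.79.60.192/28 (163.79.60.192 - 163.79.60.207) does not contain 163.79.60.141
  163.79.60.192/26 (163.79.60.192 - 163.79.60.255) does not contain 163.79.60.141
  163.79.52.0/22 (163.79.52.0 - 163.79.55.255) does not contain 163.79.60.141
  163.79.56.0/22 (163.79.56.0 - 163.79.59.255) does not contain 163.79.60.141
Longest matching prefix is /21 -> next hop CORE-SW1.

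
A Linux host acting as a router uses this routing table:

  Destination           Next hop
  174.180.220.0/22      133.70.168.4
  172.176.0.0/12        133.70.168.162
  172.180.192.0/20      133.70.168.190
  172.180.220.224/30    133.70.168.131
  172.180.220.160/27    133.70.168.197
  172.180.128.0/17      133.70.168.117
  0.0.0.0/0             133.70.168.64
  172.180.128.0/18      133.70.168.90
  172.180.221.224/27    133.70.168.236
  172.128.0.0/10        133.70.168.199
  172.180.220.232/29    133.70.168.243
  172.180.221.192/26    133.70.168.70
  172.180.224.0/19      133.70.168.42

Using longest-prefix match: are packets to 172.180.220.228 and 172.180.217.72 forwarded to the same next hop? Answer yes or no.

172.180.220.228: longest match 172.180.128.0/17 -> 133.70.168.117
172.180.217.72: longest match 172.180.128.0/17 -> 133.70.168.117

yes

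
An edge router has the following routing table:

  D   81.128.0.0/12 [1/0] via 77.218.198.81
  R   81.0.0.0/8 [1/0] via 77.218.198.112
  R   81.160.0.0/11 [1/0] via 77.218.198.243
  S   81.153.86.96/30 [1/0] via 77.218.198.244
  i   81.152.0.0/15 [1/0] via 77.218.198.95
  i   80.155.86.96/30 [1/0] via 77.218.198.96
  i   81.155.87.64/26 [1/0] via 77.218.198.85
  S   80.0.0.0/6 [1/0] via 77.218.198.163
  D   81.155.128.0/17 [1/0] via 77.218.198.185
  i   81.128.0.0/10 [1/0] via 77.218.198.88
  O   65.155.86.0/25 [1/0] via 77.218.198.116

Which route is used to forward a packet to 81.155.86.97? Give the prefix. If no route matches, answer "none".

81.128.0.0/10

Entries matching 81.155.86.97:
  80.0.0.0/6 (80.0.0.0 - 83.255.255.255)
  81.0.0.0/8 (81.0.0.0 - 81.255.255.255)
  81.128.0.0/10 (81.128.0.0 - 81.191.255.255)
Most specific is 81.128.0.0/10.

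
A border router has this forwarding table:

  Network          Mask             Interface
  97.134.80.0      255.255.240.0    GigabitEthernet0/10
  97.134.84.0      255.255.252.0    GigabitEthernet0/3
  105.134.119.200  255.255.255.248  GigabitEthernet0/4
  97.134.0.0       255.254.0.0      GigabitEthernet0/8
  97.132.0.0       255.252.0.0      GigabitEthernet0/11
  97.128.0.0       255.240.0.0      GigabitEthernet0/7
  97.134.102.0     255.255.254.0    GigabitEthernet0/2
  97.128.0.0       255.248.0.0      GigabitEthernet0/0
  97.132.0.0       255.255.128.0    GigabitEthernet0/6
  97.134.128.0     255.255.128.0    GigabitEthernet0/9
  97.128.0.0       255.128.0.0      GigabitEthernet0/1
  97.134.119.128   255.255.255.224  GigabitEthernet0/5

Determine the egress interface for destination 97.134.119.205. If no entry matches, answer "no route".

Routes whose prefix contains 97.134.119.205:
  97.128.0.0/9 (97.128.0.0 - 97.255.255.255) -> GigabitEthernet0/1
  97.128.0.0/12 (97.128.0.0 - 97.143.255.255) -> GigabitEthernet0/7
  97.128.0.0/13 (97.128.0.0 - 97.135.255.255) -> GigabitEthernet0/0
  97.132.0.0/14 (97.132.0.0 - 97.135.255.255) -> GigabitEthernet0/11
  97.134.0.0/15 (97.134.0.0 - 97.135.255.255) -> GigabitEthernet0/8
More-specific entries that do NOT match:
  105.134.119.200/29 (105.134.119.200 - 105.134.119.207) does not contain 97.134.119.205
  97.134.119.128/27 (97.134.119.128 - 97.134.119.159) does not contain 97.134.119.205
  97.134.102.0/23 (97.134.102.0 - 97.134.103.255) does not contain 97.134.119.205
  97.134.84.0/22 (97.134.84.0 - 97.134.87.255) does not contain 97.134.119.205
  97.134.80.0/20 (97.134.80.0 - 97.134.95.255) does not contain 97.134.119.205
  97.132.0.0/17 (97.132.0.0 - 97.132.127.255) does not contain 97.134.119.205
  97.134.128.0/17 (97.134.128.0 - 97.134.255.255) does not contain 97.134.119.205
Longest matching prefix is /15 -> interface GigabitEthernet0/8.

GigabitEthernet0/8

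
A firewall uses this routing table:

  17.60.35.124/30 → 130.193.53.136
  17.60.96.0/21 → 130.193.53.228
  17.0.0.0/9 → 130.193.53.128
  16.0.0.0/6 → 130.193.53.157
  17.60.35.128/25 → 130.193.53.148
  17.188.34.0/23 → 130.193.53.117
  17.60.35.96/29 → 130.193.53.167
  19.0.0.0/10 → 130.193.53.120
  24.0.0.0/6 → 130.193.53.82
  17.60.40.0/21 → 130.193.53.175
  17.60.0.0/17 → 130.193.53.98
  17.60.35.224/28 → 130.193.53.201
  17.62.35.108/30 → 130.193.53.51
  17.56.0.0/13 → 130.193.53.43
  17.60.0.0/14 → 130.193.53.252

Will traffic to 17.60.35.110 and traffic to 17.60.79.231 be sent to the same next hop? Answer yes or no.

yes

17.60.35.110: longest match 17.60.0.0/17 -> 130.193.53.98
17.60.79.231: longest match 17.60.0.0/17 -> 130.193.53.98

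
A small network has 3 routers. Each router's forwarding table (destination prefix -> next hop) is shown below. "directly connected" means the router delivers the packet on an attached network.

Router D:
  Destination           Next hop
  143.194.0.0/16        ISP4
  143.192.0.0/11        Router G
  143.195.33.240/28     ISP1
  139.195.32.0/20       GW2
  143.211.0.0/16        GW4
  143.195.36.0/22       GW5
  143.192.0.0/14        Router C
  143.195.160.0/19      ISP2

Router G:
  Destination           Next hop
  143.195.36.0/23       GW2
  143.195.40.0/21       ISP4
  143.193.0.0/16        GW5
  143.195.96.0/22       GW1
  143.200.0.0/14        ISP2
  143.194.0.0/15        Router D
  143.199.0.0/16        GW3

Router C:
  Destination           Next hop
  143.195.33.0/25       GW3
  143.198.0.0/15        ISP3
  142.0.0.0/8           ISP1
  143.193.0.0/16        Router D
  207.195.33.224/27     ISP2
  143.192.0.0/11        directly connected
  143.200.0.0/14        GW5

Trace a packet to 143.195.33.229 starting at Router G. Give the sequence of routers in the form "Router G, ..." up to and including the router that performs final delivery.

Router G, Router D, Router C

At Router G: longest match for 143.195.33.229 is 143.194.0.0/15 -> Router D
At Router D: longest match for 143.195.33.229 is 143.192.0.0/14 -> Router C
At Router C: longest match for 143.195.33.229 is 143.192.0.0/11 -> directly connected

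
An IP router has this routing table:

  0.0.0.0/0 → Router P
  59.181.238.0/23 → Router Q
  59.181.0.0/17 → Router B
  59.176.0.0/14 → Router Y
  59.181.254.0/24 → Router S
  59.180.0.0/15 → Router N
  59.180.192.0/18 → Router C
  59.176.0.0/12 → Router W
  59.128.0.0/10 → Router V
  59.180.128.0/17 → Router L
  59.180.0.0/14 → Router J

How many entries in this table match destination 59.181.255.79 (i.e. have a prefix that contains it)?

5

Prefixes containing 59.181.255.79:
  0.0.0.0/0 (default, matches everything)
  59.128.0.0/10 (59.128.0.0 - 59.191.255.255)
  59.176.0.0/12 (59.176.0.0 - 59.191.255.255)
  59.180.0.0/14 (59.180.0.0 - 59.183.255.255)
  59.180.0.0/15 (59.180.0.0 - 59.181.255.255)
Total matching entries: 5.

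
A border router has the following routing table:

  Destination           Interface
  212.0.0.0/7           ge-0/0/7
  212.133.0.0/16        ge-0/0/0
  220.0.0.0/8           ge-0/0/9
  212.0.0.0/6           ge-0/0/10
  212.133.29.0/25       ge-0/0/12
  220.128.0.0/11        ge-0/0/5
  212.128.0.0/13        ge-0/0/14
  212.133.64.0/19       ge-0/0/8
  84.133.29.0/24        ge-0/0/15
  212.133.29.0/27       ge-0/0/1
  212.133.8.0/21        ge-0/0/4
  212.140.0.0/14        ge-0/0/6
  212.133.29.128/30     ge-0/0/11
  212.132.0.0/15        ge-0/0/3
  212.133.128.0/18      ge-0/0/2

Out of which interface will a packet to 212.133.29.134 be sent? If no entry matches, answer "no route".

Routes whose prefix contains 212.133.29.134:
  212.0.0.0/6 (212.0.0.0 - 215.255.255.255) -> ge-0/0/10
  212.0.0.0/7 (212.0.0.0 - 213.255.255.255) -> ge-0/0/7
  212.128.0.0/13 (212.128.0.0 - 212.135.255.255) -> ge-0/0/14
  212.132.0.0/15 (212.132.0.0 - 212.133.255.255) -> ge-0/0/3
  212.133.0.0/16 (212.133.0.0 - 212.133.255.255) -> ge-0/0/0
More-specific entries that do NOT match:
  212.133.29.128/30 (212.133.29.128 - 212.133.29.131) does not contain 212.133.29.134
  212.133.29.0/27 (212.133.29.0 - 212.133.29.31) does not contain 212.133.29.134
  212.133.29.0/25 (212.133.29.0 - 212.133.29.127) does not contain 212.133.29.134
  84.133.29.0/24 (84.133.29.0 - 84.133.29.255) does not contain 212.133.29.134
  212.133.8.0/21 (212.133.8.0 - 212.133.15.255) does not contain 212.133.29.134
  212.133.64.0/19 (212.133.64.0 - 212.133.95.255) does not contain 212.133.29.134
  212.133.128.0/18 (212.133.128.0 - 212.133.191.255) does not contain 212.133.29.134
Longest matching prefix is /16 -> interface ge-0/0/0.

ge-0/0/0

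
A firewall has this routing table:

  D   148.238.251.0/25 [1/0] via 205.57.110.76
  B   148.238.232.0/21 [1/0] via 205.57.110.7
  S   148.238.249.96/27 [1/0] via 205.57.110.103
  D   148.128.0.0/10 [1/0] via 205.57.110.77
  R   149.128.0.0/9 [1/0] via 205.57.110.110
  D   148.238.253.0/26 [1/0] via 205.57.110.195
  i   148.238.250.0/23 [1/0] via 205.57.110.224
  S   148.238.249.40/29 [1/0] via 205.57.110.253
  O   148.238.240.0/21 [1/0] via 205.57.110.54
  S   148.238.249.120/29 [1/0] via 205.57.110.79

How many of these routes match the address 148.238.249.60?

0

No listed prefix contains 148.238.249.60.
Total matching entries: 0.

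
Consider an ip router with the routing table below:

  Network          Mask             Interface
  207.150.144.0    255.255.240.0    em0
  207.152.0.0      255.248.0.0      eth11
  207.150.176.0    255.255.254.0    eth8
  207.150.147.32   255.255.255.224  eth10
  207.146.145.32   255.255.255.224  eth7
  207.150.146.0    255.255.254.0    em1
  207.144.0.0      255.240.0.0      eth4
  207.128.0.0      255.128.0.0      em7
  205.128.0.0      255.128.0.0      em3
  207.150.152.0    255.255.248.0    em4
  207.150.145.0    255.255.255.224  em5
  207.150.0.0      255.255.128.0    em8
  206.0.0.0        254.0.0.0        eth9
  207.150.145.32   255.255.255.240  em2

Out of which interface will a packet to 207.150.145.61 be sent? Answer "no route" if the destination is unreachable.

em0

Routes whose prefix contains 207.150.145.61:
  206.0.0.0/7 (206.0.0.0 - 207.255.255.255) -> eth9
  207.128.0.0/9 (207.128.0.0 - 207.255.255.255) -> em7
  207.144.0.0/12 (207.144.0.0 - 207.159.255.255) -> eth4
  207.150.144.0/20 (207.150.144.0 - 207.150.159.255) -> em0
More-specific entries that do NOT match:
  207.150.145.32/28 (207.150.145.32 - 207.150.145.47) does not contain 207.150.145.61
  207.150.147.32/27 (207.150.147.32 - 207.150.147.63) does not contain 207.150.145.61
  207.146.145.32/27 (207.146.145.32 - 207.146.145.63) does not contain 207.150.145.61
  207.150.145.0/27 (207.150.145.0 - 207.150.145.31) does not contain 207.150.145.61
  207.150.176.0/23 (207.150.176.0 - 207.150.177.255) does not contain 207.150.145.61
  207.150.146.0/23 (207.150.146.0 - 207.150.147.255) does not contain 207.150.145.61
  207.150.152.0/21 (207.150.152.0 - 207.150.159.255) does not contain 207.150.145.61
Longest matching prefix is /20 -> interface em0.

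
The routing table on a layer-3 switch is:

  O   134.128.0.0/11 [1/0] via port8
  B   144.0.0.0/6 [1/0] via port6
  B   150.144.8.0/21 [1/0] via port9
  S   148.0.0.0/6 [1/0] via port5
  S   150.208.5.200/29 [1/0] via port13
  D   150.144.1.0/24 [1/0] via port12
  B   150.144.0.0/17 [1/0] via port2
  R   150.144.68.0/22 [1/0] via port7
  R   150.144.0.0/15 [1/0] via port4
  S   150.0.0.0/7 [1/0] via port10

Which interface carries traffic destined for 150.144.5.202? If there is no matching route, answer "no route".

Routes whose prefix contains 150.144.5.202:
  148.0.0.0/6 (148.0.0.0 - 151.255.255.255) -> port5
  150.0.0.0/7 (150.0.0.0 - 151.255.255.255) -> port10
  150.144.0.0/15 (150.144.0.0 - 150.145.255.255) -> port4
  150.144.0.0/17 (150.144.0.0 - 150.144.127.255) -> port2
More-specific entries that do NOT match:
  150.208.5.200/29 (150.208.5.200 - 150.208.5.207) does not contain 150.144.5.202
  150.144.1.0/24 (150.144.1.0 - 150.144.1.255) does not contain 150.144.5.202
  150.144.68.0/22 (150.144.68.0 - 150.144.71.255) does not contain 150.144.5.202
  150.144.8.0/21 (150.144.8.0 - 150.144.15.255) does not contain 150.144.5.202
Longest matching prefix is /17 -> interface port2.

port2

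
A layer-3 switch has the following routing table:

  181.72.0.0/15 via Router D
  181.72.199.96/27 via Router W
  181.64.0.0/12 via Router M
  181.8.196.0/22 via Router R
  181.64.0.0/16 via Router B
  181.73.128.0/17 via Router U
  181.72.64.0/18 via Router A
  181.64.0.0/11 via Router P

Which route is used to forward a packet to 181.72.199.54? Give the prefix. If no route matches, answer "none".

Entries matching 181.72.199.54:
  181.64.0.0/11 (181.64.0.0 - 181.95.255.255)
  181.64.0.0/12 (181.64.0.0 - 181.79.255.255)
  181.72.0.0/15 (181.72.0.0 - 181.73.255.255)
Most specific is 181.72.0.0/15.

181.72.0.0/15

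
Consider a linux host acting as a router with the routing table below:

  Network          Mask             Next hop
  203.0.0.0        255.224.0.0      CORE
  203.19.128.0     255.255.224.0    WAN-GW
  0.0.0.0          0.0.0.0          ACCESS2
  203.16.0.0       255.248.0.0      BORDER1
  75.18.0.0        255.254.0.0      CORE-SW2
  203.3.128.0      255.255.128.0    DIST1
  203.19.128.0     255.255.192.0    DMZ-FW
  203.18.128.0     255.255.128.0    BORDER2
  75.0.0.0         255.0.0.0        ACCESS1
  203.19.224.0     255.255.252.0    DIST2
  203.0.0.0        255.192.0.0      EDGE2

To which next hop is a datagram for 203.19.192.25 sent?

Routes whose prefix contains 203.19.192.25:
  0.0.0.0/0 (default, matches everything) -> ACCESS2
  203.0.0.0/10 (203.0.0.0 - 203.63.255.255) -> EDGE2
  203.0.0.0/11 (203.0.0.0 - 203.31.255.255) -> CORE
  203.16.0.0/13 (203.16.0.0 - 203.23.255.255) -> BORDER1
More-specific entries that do NOT match:
  203.19.224.0/22 (203.19.224.0 - 203.19.227.255) does not contain 203.19.192.25
  203.19.128.0/19 (203.19.128.0 - 203.19.159.255) does not contain 203.19.192.25
  203.19.128.0/18 (203.19.128.0 - 203.19.191.255) does not contain 203.19.192.25
  203.3.128.0/17 (203.3.128.0 - 203.3.255.255) does not contain 203.19.192.25
  203.18.128.0/17 (203.18.128.0 - 203.18.255.255) does not contain 203.19.192.25
  75.18.0.0/15 (75.18.0.0 - 75.19.255.255) does not contain 203.19.192.25
Longest matching prefix is /13 -> next hop BORDER1.

BORDER1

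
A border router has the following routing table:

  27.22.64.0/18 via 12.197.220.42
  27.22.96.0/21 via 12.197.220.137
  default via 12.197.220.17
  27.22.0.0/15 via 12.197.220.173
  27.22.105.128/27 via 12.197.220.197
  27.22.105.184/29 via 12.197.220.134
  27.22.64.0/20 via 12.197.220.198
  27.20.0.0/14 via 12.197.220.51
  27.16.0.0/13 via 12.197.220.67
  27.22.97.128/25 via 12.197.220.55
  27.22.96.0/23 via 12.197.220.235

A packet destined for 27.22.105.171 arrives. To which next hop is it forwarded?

12.197.220.42

Routes whose prefix contains 27.22.105.171:
  0.0.0.0/0 (default, matches everything) -> 12.197.220.17
  27.16.0.0/13 (27.16.0.0 - 27.23.255.255) -> 12.197.220.67
  27.20.0.0/14 (27.20.0.0 - 27.23.255.255) -> 12.197.220.51
  27.22.0.0/15 (27.22.0.0 - 27.23.255.255) -> 12.197.220.173
  27.22.64.0/18 (27.22.64.0 - 27.22.127.255) -> 12.197.220.42
More-specific entries that do NOT match:
  27.22.105.184/29 (27.22.105.184 - 27.22.105.191) does not contain 27.22.105.171
  27.22.105.128/27 (27.22.105.128 - 27.22.105.159) does not contain 27.22.105.171
  27.22.97.128/25 (27.22.97.128 - 27.22.97.255) does not contain 27.22.105.171
  27.22.96.0/23 (27.22.96.0 - 27.22.97.255) does not contain 27.22.105.171
  27.22.96.0/21 (27.22.96.0 - 27.22.103.255) does not contain 27.22.105.171
  27.22.64.0/20 (27.22.64.0 - 27.22.79.255) does not contain 27.22.105.171
Longest matching prefix is /18 -> next hop 12.197.220.42.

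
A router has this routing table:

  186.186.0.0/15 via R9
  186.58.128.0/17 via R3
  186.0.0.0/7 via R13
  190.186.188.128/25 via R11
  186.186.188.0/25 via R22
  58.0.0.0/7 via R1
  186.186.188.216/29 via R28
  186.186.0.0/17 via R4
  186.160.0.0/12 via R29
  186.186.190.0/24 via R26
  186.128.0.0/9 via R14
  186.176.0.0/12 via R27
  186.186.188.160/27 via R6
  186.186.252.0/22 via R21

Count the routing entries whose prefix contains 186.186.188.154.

Prefixes containing 186.186.188.154:
  186.0.0.0/7 (186.0.0.0 - 187.255.255.255)
  186.128.0.0/9 (186.128.0.0 - 186.255.255.255)
  186.176.0.0/12 (186.176.0.0 - 186.191.255.255)
  186.186.0.0/15 (186.186.0.0 - 186.187.255.255)
Total matching entries: 4.

4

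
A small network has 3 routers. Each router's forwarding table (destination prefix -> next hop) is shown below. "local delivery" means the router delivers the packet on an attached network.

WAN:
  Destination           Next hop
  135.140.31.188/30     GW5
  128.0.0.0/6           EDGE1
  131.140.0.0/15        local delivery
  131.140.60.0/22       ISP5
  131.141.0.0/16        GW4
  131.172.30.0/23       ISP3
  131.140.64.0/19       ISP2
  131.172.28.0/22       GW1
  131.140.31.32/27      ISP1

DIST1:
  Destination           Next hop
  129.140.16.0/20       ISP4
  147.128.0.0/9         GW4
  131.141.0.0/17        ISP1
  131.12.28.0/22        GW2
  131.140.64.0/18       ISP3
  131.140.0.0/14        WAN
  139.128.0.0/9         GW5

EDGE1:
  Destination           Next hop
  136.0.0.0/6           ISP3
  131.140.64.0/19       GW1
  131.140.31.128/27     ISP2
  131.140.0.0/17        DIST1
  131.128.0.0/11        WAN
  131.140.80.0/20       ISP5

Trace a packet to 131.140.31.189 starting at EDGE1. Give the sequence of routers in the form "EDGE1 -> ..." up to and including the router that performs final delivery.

At EDGE1: longest match for 131.140.31.189 is 131.140.0.0/17 -> DIST1
At DIST1: longest match for 131.140.31.189 is 131.140.0.0/14 -> WAN
At WAN: longest match for 131.140.31.189 is 131.140.0.0/15 -> local delivery

EDGE1 -> DIST1 -> WAN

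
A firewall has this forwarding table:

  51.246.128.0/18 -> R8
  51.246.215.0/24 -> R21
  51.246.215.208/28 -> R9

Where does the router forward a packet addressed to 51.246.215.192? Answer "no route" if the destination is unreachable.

R21

Routes whose prefix contains 51.246.215.192:
  51.246.215.0/24 (51.246.215.0 - 51.246.215.255) -> R21
More-specific entries that do NOT match:
  51.246.215.208/28 (51.246.215.208 - 51.246.215.223) does not contain 51.246.215.192
Longest matching prefix is /24 -> next hop R21.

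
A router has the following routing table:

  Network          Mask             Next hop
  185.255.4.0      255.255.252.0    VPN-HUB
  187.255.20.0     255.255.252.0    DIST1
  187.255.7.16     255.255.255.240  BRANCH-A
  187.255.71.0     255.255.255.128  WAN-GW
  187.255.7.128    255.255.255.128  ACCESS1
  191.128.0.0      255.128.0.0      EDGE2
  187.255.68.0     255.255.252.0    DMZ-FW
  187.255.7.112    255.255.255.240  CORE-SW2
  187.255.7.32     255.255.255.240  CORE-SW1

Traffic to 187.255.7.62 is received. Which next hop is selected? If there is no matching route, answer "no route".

no route

No entry's prefix contains 187.255.7.62; there is no default route.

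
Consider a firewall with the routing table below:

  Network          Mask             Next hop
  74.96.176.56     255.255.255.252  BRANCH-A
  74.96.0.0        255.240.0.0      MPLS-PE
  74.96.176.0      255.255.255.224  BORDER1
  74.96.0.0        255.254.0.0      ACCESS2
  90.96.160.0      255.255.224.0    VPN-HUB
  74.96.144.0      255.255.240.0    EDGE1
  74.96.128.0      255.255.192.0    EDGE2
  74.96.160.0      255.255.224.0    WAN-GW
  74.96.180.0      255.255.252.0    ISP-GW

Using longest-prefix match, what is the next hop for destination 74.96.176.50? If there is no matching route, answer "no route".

WAN-GW

Routes whose prefix contains 74.96.176.50:
  74.96.0.0/12 (74.96.0.0 - 74.111.255.255) -> MPLS-PE
  74.96.0.0/15 (74.96.0.0 - 74.97.255.255) -> ACCESS2
  74.96.128.0/18 (74.96.128.0 - 74.96.191.255) -> EDGE2
  74.96.160.0/19 (74.96.160.0 - 74.96.191.255) -> WAN-GW
More-specific entries that do NOT match:
  74.96.176.56/30 (74.96.176.56 - 74.96.176.59) does not contain 74.96.176.50
  74.96.176.0/27 (74.96.176.0 - 74.96.176.31) does not contain 74.96.176.50
  74.96.180.0/22 (74.96.180.0 - 74.96.183.255) does not contain 74.96.176.50
  74.96.144.0/20 (74.96.144.0 - 74.96.159.255) does not contain 74.96.176.50
Longest matching prefix is /19 -> next hop WAN-GW.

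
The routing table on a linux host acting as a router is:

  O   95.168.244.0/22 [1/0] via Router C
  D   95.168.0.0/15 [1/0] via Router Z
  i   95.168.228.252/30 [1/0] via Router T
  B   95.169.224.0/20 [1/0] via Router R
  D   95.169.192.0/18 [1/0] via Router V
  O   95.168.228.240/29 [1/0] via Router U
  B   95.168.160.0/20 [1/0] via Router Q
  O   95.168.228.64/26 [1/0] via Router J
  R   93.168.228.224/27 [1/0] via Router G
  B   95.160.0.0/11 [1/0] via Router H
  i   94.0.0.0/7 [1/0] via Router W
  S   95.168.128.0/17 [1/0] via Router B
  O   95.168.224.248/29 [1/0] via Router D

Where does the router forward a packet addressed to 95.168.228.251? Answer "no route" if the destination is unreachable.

Routes whose prefix contains 95.168.228.251:
  94.0.0.0/7 (94.0.0.0 - 95.255.255.255) -> Router W
  95.160.0.0/11 (95.160.0.0 - 95.191.255.255) -> Router H
  95.168.0.0/15 (95.168.0.0 - 95.169.255.255) -> Router Z
  95.168.128.0/17 (95.168.128.0 - 95.168.255.255) -> Router B
More-specific entries that do NOT match:
  95.168.228.252/30 (95.168.228.252 - 95.168.228.255) does not contain 95.168.228.251
  95.168.228.240/29 (95.168.228.240 - 95.168.228.247) does not contain 95.168.228.251
  95.168.224.248/29 (95.168.224.248 - 95.168.224.255) does not contain 95.168.228.251
  93.168.228.224/27 (93.168.228.224 - 93.168.228.255) does not contain 95.168.228.251
  95.168.228.64/26 (95.168.228.64 - 95.168.228.127) does not contain 95.168.228.251
  95.168.244.0/22 (95.168.244.0 - 95.168.247.255) does not contain 95.168.228.251
  95.169.224.0/20 (95.169.224.0 - 95.169.239.255) does not contain 95.168.228.251
  95.168.160.0/20 (95.168.160.0 - 95.168.175.255) does not contain 95.168.228.251
  95.169.192.0/18 (95.169.192.0 - 95.169.255.255) does not contain 95.168.228.251
Longest matching prefix is /17 -> next hop Router B.

Router B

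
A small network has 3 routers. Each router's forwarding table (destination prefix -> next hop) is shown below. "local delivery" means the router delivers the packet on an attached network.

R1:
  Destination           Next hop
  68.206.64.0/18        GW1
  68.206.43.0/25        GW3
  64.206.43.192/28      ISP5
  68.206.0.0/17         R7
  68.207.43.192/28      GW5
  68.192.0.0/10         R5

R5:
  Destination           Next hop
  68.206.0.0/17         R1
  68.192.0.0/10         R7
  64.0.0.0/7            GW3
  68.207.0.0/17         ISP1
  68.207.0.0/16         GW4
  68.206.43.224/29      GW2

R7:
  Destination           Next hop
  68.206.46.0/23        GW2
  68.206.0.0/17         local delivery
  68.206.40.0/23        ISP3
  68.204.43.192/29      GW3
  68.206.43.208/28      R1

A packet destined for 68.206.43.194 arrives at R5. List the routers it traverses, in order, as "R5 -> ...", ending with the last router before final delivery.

At R5: longest match for 68.206.43.194 is 68.206.0.0/17 -> R1
At R1: longest match for 68.206.43.194 is 68.206.0.0/17 -> R7
At R7: longest match for 68.206.43.194 is 68.206.0.0/17 -> local delivery

R5 -> R1 -> R7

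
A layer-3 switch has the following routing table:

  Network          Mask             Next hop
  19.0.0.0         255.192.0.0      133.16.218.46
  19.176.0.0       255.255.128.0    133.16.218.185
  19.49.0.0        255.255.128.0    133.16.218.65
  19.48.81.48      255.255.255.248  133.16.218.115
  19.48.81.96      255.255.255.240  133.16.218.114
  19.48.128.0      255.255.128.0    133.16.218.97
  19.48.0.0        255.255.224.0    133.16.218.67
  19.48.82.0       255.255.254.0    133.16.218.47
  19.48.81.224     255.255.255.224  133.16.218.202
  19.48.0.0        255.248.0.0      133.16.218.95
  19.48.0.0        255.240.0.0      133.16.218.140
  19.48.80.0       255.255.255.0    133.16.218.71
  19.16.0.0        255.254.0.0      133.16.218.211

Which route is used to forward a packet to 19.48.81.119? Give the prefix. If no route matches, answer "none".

19.48.0.0/13

Entries matching 19.48.81.119:
  19.0.0.0/10 (19.0.0.0 - 19.63.255.255)
  19.48.0.0/12 (19.48.0.0 - 19.63.255.255)
  19.48.0.0/13 (19.48.0.0 - 19.55.255.255)
Most specific is 19.48.0.0/13.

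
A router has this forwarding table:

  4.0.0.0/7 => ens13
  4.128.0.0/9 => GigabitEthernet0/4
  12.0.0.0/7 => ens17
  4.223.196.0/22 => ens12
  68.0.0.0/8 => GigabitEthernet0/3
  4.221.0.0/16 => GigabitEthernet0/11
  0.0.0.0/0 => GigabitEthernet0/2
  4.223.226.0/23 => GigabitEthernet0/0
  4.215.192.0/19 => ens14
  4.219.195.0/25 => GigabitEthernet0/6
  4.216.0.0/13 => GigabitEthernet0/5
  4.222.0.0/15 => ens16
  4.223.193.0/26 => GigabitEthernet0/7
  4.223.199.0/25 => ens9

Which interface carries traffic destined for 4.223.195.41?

ens16

Routes whose prefix contains 4.223.195.41:
  0.0.0.0/0 (default, matches everything) -> GigabitEthernet0/2
  4.0.0.0/7 (4.0.0.0 - 5.255.255.255) -> ens13
  4.128.0.0/9 (4.128.0.0 - 4.255.255.255) -> GigabitEthernet0/4
  4.216.0.0/13 (4.216.0.0 - 4.223.255.255) -> GigabitEthernet0/5
  4.222.0.0/15 (4.222.0.0 - 4.223.255.255) -> ens16
More-specific entries that do NOT match:
  4.223.193.0/26 (4.223.193.0 - 4.223.193.63) does not contain 4.223.195.41
  4.219.195.0/25 (4.219.195.0 - 4.219.195.127) does not contain 4.223.195.41
  4.223.199.0/25 (4.223.199.0 - 4.223.199.127) does not contain 4.223.195.41
  4.223.226.0/23 (4.223.226.0 - 4.223.227.255) does not contain 4.223.195.41
  4.223.196.0/22 (4.223.196.0 - 4.223.199.255) does not contain 4.223.195.41
  4.215.192.0/19 (4.215.192.0 - 4.215.223.255) does not contain 4.223.195.41
  4.221.0.0/16 (4.221.0.0 - 4.221.255.255) does not contain 4.223.195.41
Longest matching prefix is /15 -> interface ens16.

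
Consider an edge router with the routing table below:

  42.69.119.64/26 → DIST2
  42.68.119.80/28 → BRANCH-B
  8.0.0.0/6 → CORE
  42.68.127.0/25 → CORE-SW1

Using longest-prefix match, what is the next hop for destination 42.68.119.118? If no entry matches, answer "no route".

No entry's prefix contains 42.68.119.118; there is no default route.

no route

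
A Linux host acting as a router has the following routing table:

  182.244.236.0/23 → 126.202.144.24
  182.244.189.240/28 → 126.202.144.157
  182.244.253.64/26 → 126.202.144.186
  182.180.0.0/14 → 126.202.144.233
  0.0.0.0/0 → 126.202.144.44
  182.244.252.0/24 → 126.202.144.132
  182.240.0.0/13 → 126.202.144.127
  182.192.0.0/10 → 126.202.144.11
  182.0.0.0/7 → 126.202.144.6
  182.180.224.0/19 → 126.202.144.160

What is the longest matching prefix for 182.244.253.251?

182.240.0.0/13

Entries matching 182.244.253.251:
  0.0.0.0/0 (default, matches everything)
  182.0.0.0/7 (182.0.0.0 - 183.255.255.255)
  182.192.0.0/10 (182.192.0.0 - 182.255.255.255)
  182.240.0.0/13 (182.240.0.0 - 182.247.255.255)
Most specific is 182.240.0.0/13.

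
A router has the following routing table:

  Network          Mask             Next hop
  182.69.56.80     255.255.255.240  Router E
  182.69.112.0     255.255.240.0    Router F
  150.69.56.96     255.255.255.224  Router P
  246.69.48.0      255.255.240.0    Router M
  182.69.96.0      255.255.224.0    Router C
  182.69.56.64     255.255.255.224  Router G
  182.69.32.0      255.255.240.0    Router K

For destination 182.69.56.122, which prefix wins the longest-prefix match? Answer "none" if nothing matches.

none

182.69.56.122 is outside every listed prefix and there is no default route.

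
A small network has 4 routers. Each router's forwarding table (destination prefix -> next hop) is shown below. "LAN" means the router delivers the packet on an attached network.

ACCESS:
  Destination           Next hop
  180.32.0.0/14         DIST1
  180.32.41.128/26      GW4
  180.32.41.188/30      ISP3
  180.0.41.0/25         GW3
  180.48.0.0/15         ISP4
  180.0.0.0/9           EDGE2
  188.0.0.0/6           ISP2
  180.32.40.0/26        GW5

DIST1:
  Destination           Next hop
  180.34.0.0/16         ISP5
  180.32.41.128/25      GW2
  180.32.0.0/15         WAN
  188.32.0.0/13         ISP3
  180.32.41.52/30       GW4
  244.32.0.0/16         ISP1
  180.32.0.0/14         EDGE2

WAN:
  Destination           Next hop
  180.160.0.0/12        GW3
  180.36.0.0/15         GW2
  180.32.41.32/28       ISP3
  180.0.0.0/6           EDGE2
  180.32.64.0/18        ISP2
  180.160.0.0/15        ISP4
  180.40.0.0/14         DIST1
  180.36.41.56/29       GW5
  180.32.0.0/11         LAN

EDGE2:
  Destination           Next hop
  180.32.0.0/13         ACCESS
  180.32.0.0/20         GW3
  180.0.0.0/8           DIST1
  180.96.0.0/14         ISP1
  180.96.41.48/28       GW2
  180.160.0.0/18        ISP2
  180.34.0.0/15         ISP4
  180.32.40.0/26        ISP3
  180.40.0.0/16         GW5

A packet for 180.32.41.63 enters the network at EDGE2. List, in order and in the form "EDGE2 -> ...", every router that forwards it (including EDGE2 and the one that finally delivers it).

At EDGE2: longest match for 180.32.41.63 is 180.32.0.0/13 -> ACCESS
At ACCESS: longest match for 180.32.41.63 is 180.32.0.0/14 -> DIST1
At DIST1: longest match for 180.32.41.63 is 180.32.0.0/15 -> WAN
At WAN: longest match for 180.32.41.63 is 180.32.0.0/11 -> LAN

EDGE2 -> ACCESS -> DIST1 -> WAN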